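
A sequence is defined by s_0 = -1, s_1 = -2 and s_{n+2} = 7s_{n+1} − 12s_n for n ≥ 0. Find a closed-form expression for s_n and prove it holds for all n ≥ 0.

Claim: s_n = 4^n − 2·3^n.

Base cases: s_0 = -1 and 4^0 − 2·3^0 = -1; s_1 = -2 and 4^1 − 2·3^1 = -2.
Assume s_j = 4^j − 2·3^j for all 0 ≤ j ≤ k, where k ≥ 1.
Then s_{k+1} = 7s_k − 12s_{k−1} = 7·(4^k − 2·3^k) − 12·(4^{k−1} − 2·3^{k−1}) = (7·4 − 12)4^{k−1} − 2·(7·3 − 12)3^{k−1} = 16·4^{k−1} − 18·3^{k−1} = 4^{k+1} − 2·3^{k+1}.
So the formula holds for k+1, and by strong induction s_n = 4^n − 2·3^n for all n ≥ 0.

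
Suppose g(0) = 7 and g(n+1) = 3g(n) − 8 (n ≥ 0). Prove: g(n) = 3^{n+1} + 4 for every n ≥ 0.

Base case: g(0) = 7, and 3^{0+1} + 4 = 3 + 4 = 7.
Assume g(r) = 3^{r+1} + 4 for some r ≥ 0.
Then g(r+1) = 3g(r) − 8 = 3·(3^{r+1} + 4) − 8 = 3^{r+2} + 12 − 8 = 3^{r+2} + 4.
So the formula holds for r+1, and by induction g(n) = 3^{n+1} + 4 for all n ≥ 0.

g(n) = 3^{n+1} + 4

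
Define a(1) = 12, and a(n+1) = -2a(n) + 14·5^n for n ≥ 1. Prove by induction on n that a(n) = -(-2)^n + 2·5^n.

Base case: a(1) = 12, and -(-2)^1 + 2·5^1 = 2 + 10 = 12.
Assume a(r) = -(-2)^r + 2·5^r for some r ≥ 1.
Then a(r+1) = -2a(r) + 14·5^r = -2·(-(-2)^r + 2·5^r) + 14·5^r = -(-2)^{r+1} − 4·5^r + 14·5^r = -(-2)^{r+1} + 10·5^r = -(-2)^{r+1} + 2·5^{r+1}.
Hence a(n) = -(-2)^n + 2·5^n for every n ≥ 1, by induction.

a(n) = -(-2)^n + 2·5^n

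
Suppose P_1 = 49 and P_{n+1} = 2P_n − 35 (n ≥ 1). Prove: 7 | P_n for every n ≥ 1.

Base case: P_1 = 49 = 7·7, so 7 | P_1.
Assume 7 | P_r, so P_r = 7t for some integer t.
Then P_{r+1} = 2P_r − 35 = 2·(7t) − 35 = 7(2t − 5), so 7 | P_{r+1}.
So the property holds for r+1, and by induction 7 | P_n for all n ≥ 1.

7 | P_n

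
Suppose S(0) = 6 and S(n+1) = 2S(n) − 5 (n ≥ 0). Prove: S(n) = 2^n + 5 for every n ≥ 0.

Base case: S(0) = 6, and 2^0 + 5 = 1 + 5 = 6.
Assume S(r) = 2^r + 5 for some r ≥ 0.
Then S(r+1) = 2S(r) − 5 = 2·(2^r + 5) − 5 = 2^{r+1} + 10 − 5 = 2^{r+1} + 5.
So the formula holds for r+1, and by induction S(n) = 2^n + 5 for all n ≥ 0.

S(n) = 2^n + 5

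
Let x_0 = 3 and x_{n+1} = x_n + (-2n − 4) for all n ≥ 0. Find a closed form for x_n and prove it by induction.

Claim: x_n = -n^2 − 3n + 3.

Base case: x_0 = 3, and -0^2 − 3·0 + 3 = 3.
Assume x_k = -k^2 − 3k + 3.
Then x_{k+1} = x_k + (-2k − 4) = (-k^2 − 3k + 3) + (-2k − 4) = -k^2 − 5k − 1,
and -(k+1)^2 − 3·(k+1) + 3 = -k^2 − 5k − 1.
This completes the inductive step, so x_n = -n^2 − 3n + 3 for all n ≥ 0.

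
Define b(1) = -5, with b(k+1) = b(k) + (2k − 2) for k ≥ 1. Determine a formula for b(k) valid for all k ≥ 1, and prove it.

Claim: b(k) = k^2 − 3k − 3.

Base case: b(1) = -5, and 1^2 − 3·1 − 3 = -5.
Assume b(r) = r^2 − 3r − 3.
Then b(r+1) = b(r) + (2r − 2) = (r^2 − 3r − 3) + (2r − 2) = r^2 − r − 5,
and (r+1)^2 − 3·(r+1) − 3 = r^2 − r − 5.
Hence b(k) = k^2 − 3k − 3 for every k ≥ 1, by induction.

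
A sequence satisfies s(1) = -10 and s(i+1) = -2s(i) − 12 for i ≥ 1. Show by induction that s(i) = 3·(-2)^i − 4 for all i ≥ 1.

Base case: s(1) = -10, and 3·(-2)^1 − 4 = -6 − 4 = -10.
Assume s(m) = 3·(-2)^m − 4 for some m ≥ 1.
Then s(m+1) = -2s(m) − 12 = -2·(3·(-2)^m − 4) − 12 = -6·(-2)^m + 8 − 12 = 3·(-2)^{m+1} − 4.
By induction, s(i) = 3·(-2)^i − 4 for all i ≥ 1.

s(i) = 3·(-2)^i − 4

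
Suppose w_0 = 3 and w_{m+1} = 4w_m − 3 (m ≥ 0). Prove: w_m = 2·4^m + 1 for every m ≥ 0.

Base case: w_0 = 3, and 2·4^0 + 1 = 2 + 1 = 3.
Assume w_k = 2·4^k + 1 for some k ≥ 0.
Then w_{k+1} = 4w_k − 3 = 4·(2·4^k + 1) − 3 = 8·4^k + 4 − 3 = 2·4^{k+1} + 1.
Hence w_m = 2·4^m + 1 for every m ≥ 0, by induction.

w_m = 2·4^m + 1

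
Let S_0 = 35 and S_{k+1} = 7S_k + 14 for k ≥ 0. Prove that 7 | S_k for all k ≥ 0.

Base case: S_0 = 35 = 7·5, so 7 | S_0.
Assume 7 | S_j, so S_j = 7t for some integer t.
Then S_{j+1} = 7S_j + 14 = 7·(7t) + 14 = 7(7t + 2), so 7 | S_{j+1}.
By induction, 7 | S_k for all k ≥ 0.

7 | S_k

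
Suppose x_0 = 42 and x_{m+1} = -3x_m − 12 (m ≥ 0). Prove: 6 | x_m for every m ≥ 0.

Base case: x_0 = 42 = 6·7, so 6 | x_0.
Assume 6 | x_r, so x_r = 6t for some integer t.
Then x_{r+1} = -3x_r − 12 = -3·(6t) − 12 = 6(-3t − 2), so 6 | x_{r+1}.
Hence 6 | x_m for every m ≥ 0, by induction.

6 | x_m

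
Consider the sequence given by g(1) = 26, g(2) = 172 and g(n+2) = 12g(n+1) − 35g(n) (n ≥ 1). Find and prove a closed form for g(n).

Claim: g(n) = 3·7^n + 5^n.

Base cases: g(1) = 26 and 3·7^1 + 5^1 = 26; g(2) = 172 and 3·7^2 + 5^2 = 172.
Assume g(i) = 3·7^i + 5^i for all 1 ≤ i ≤ j, where j ≥ 2.
Then g(j+1) = 12g(j) − 35g(j−1) = 12·(3·7^j + 5^j) − 35·(3·7^{j−1} + 5^{j−1}) = 3·(12·7 − 35)7^{j−1} + (12·5 − 35)5^{j−1} = 147·7^{j−1} + 25·5^{j−1} = 3·7^{j+1} + 5^{j+1}.
This completes the inductive step, so g(n) = 3·7^n + 5^n for all n ≥ 1.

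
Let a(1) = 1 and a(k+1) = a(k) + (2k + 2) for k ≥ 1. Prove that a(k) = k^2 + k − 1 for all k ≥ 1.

Base case: a(1) = 1, and 1^2 + 1 − 1 = 1.
Assume a(r) = r^2 + r − 1.
Then a(r+1) = a(r) + (2r + 2) = (r^2 + r − 1) + (2r + 2) = r^2 + 3r + 1,
and (r+1)^2 + (r+1) − 1 = r^2 + 3r + 1.
By induction, a(k) = k^2 + k − 1 for all k ≥ 1.

a(k) = k^2 + k − 1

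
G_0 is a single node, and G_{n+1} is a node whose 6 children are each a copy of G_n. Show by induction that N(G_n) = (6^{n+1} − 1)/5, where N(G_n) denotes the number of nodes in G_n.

Base case: N(G_0) = 1, and (6^{0+1} − 1)/5 = 1.
Assume N(G_m) = (6^{m+1} − 1)/5.
Then N(G_{m+1}) = 1 + 6N(G_m) = 1 + 6·(6^{m+1} − 1)/5 = 1 + (6^{m+2} − 6)/5 = (5 + 6^{m+2} − 6)/5 = (6^{m+2} − 1)/5.
By induction, N(G_n) = (6^{n+1} − 1)/5 for all n ≥ 0.

N(G_n) = (6^{n+1} − 1)/5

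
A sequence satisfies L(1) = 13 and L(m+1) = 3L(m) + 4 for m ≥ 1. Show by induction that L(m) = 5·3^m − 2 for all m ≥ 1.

Base case: L(1) = 13, and 5·3^1 − 2 = 15 − 2 = 13.
Assume L(r) = 5·3^r − 2 for some r ≥ 1.
Then L(r+1) = 3L(r) + 4 = 3·(5·3^r − 2) + 4 = 15·3^r − 6 + 4 = 5·3^{r+1} − 2.
This completes the inductive step, so L(m) = 5·3^m − 2 for all m ≥ 1.

L(m) = 5·3^m − 2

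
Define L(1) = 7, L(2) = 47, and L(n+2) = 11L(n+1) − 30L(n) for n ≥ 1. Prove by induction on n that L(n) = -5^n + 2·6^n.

Base cases: L(1) = 7 and -5^1 + 2·6^1 = 7; L(2) = 47 and -5^2 + 2·6^2 = 47.
Assume L(j) = -5^j + 2·6^j for all 1 ≤ j ≤ k, where k ≥ 2.
Then L(k+1) = 11L(k) − 30L(k−1) = 11·(-5^k + 2·6^k) − 30·(-5^{k−1} + 2·6^{k−1}) = -(11·5 − 30)5^{k−1} + 2·(11·6 − 30)6^{k−1} = -25·5^{k−1} + 72·6^{k−1} = -5^{k+1} + 2·6^{k+1}.
This completes the inductive step, so L(n) = -5^n + 2·6^n for all n ≥ 1.

L(n) = -5^n + 2·6^n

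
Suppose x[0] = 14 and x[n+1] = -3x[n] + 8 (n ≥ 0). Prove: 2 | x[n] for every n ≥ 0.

Base case: x[0] = 14 = 2·7, so 2 | x[0].
Assume 2 | x[m], so x[m] = 2t for some integer t.
Then x[m+1] = -3x[m] + 8 = -3·(2t) + 8 = 2(-3t + 4), so 2 | x[m+1].
Hence 2 | x[n] for every n ≥ 0, by induction.

2 | x[n]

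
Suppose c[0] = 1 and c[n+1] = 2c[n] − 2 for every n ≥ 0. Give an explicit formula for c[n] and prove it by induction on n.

Claim: c[n] = -2^n + 2.

Base case: c[0] = 1, and -2^0 + 2 = -1 + 2 = 1.
Assume c[j] = -2^j + 2 for some j ≥ 0.
Then c[j+1] = 2c[j] − 2 = 2·(-2^j + 2) − 2 = -2^{j+1} + 4 − 2 = -2^{j+1} + 2.
This completes the inductive step, so c[n] = -2^n + 2 for all n ≥ 0.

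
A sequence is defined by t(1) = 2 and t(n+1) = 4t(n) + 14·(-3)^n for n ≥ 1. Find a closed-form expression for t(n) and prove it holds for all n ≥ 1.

Claim: t(n) = -4^n − 2·(-3)^n.

Base case: t(1) = 2, and -4^1 − 2·(-3)^1 = -4 + 6 = 2.
Assume t(r) = -4^r − 2·(-3)^r for some r ≥ 1.
Then t(r+1) = 4t(r) + 14·(-3)^r = 4·(-4^r − 2·(-3)^r) + 14·(-3)^r = -4^{r+1} − 8·(-3)^r + 14·(-3)^r = -4^{r+1} + 6·(-3)^r = -4^{r+1} − 2·(-3)^{r+1}.
This completes the inductive step, so t(n) = -4^n − 2·(-3)^n for all n ≥ 1.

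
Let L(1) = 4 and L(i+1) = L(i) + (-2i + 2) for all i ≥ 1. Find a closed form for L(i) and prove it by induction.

Claim: L(i) = -i^2 + 3i + 2.

Base case: L(1) = 4, and -1^2 + 3·1 + 2 = 4.
Assume L(k) = -k^2 + 3k + 2.
Then L(k+1) = L(k) + (-2k + 2) = (-k^2 + 3k + 2) + (-2k + 2) = -k^2 + k + 4,
and -(k+1)^2 + 3·(k+1) + 2 = -k^2 + k + 4.
Hence L(i) = -i^2 + 3i + 2 for every i ≥ 1, by induction.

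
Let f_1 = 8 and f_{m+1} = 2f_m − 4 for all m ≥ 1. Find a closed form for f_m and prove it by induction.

Claim: f_m = 2^{m+1} + 4.

Base case: f_1 = 8, and 2^{1+1} + 4 = 4 + 4 = 8.
Assume f_j = 2^{j+1} + 4 for some j ≥ 1.
Then f_{j+1} = 2f_j − 4 = 2·(2^{j+1} + 4) − 4 = 2^{j+2} + 8 − 4 = 2^{j+2} + 4.
Hence f_m = 2^{m+1} + 4 for every m ≥ 1, by induction.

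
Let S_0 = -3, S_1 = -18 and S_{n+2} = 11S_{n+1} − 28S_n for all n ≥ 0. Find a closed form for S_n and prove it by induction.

Claim: S_n = -4^n − 2·7^n.

Base cases: S_0 = -3 and -4^0 − 2·7^0 = -3; S_1 = -18 and -4^1 − 2·7^1 = -18.
Assume S_j = -4^j − 2·7^j for all 0 ≤ j ≤ r, where r ≥ 1.
Then S_{r+1} = 11S_r − 28S_{r−1} = 11·(-4^r − 2·7^r) − 28·(-4^{r−1} − 2·7^{r−1}) = -(11·4 − 28)4^{r−1} − 2·(11·7 − 28)7^{r−1} = -16·4^{r−1} − 98·7^{r−1} = -4^{r+1} − 2·7^{r+1}.
By strong induction, S_n = -4^n − 2·7^n for all n ≥ 0.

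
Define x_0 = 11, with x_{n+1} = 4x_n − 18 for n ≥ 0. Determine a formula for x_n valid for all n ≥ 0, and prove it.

Claim: x_n = 5·4^n + 6.

Base case: x_0 = 11, and 5·4^0 + 6 = 5 + 6 = 11.
Assume x_k = 5·4^k + 6 for some k ≥ 0.
Then x_{k+1} = 4x_k − 18 = 4·(5·4^k + 6) − 18 = 20·4^k + 24 − 18 = 5·4^{k+1} + 6.
Hence x_n = 5·4^n + 6 for every n ≥ 0, by induction.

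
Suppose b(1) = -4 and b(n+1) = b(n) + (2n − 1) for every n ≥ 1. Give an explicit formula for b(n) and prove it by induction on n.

Claim: b(n) = n^2 − 2n − 3.

Base case: b(1) = -4, and 1^2 − 2·1 − 3 = -4.
Assume b(k) = k^2 − 2k − 3.
Then b(k+1) = b(k) + (2k − 1) = (k^2 − 2k − 3) + (2k − 1) = k^2 − 4,
and (k+1)^2 − 2·(k+1) − 3 = k^2 − 4.
Hence b(n) = n^2 − 2n − 3 for every n ≥ 1, by induction.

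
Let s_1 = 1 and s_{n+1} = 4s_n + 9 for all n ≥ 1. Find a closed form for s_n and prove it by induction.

Claim: s_n = 4^n − 3.

Base case: s_1 = 1, and 4^1 − 3 = 4 − 3 = 1.
Assume s_m = 4^m − 3 for some m ≥ 1.
Then s_{m+1} = 4s_m + 9 = 4·(4^m − 3) + 9 = 4^{m+1} − 12 + 9 = 4^{m+1} − 3.
This completes the inductive step, so s_n = 4^n − 3 for all n ≥ 1.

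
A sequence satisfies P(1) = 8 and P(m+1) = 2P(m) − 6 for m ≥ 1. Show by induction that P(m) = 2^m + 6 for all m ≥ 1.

Base case: P(1) = 8, and 2^1 + 6 = 2 + 6 = 8.
Assume P(r) = 2^r + 6 for some r ≥ 1.
Then P(r+1) = 2P(r) − 6 = 2·(2^r + 6) − 6 = 2^{r+1} + 12 − 6 = 2^{r+1} + 6.
By induction, P(m) = 2^m + 6 for all m ≥ 1.

P(m) = 2^m + 6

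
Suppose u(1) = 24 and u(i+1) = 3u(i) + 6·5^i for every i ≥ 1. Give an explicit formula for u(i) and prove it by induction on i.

Claim: u(i) = 3·3^i + 3·5^i.

Base case: u(1) = 24, and 3·3^1 + 3·5^1 = 9 + 15 = 24.
Assume u(k) = 3·3^k + 3·5^k for some k ≥ 1.
Then u(k+1) = 3u(k) + 6·5^k = 3·(3·3^k + 3·5^k) + 6·5^k = 3·3^{k+1} + 9·5^k + 6·5^k = 3·3^{k+1} + 15·5^k = 3·3^{k+1} + 3·5^{k+1}.
So the formula holds for k+1, and by induction u(i) = 3·3^i + 3·5^i for all i ≥ 1.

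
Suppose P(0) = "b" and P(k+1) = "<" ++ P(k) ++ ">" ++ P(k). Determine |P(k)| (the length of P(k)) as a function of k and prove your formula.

Claim: |P(k)| = 3·2^k − 2.

Base case: |P(0)| = 1, and 3·2^0 − 2 = 1.
Assume |P(r)| = 3·2^r − 2.
Then |P(r+1)| = 1 + |P(r)| + 1 + |P(r)| = 2|P(r)| + 2 = 2(3·2^r − 2) + 2 = 3·2^{r+1} − 4 + 2 = 3·2^{r+1} − 2.
Hence |P(k)| = 3·2^k − 2 for every k ≥ 0, by induction.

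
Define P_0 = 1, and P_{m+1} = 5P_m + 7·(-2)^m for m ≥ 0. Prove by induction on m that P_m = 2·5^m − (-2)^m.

Base case: P_0 = 1, and 2·5^0 − (-2)^0 = 2 − 1 = 1.
Assume P_r = 2·5^r − (-2)^r for some r ≥ 0.
Then P_{r+1} = 5P_r + 7·(-2)^r = 5·(2·5^r − (-2)^r) + 7·(-2)^r = 2·5^{r+1} − 5·(-2)^r + 7·(-2)^r = 2·5^{r+1} + 2·(-2)^r = 2·5^{r+1} − (-2)^{r+1}.
This completes the inductive step, so P_m = 2·5^m − (-2)^m for all m ≥ 0.

P_m = 2·5^m − (-2)^m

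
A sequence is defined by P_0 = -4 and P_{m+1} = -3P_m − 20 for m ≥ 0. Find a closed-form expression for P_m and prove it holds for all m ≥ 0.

Claim: P_m = (-3)^m − 5.

Base case: P_0 = -4, and (-3)^0 − 5 = 1 − 5 = -4.
Assume P_k = (-3)^k − 5 for some k ≥ 0.
Then P_{k+1} = -3P_k − 20 = -3·((-3)^k − 5) − 20 = -3·(-3)^k + 15 − 20 = (-3)^{k+1} − 5.
This completes the inductive step, so P_m = (-3)^m − 5 for all m ≥ 0.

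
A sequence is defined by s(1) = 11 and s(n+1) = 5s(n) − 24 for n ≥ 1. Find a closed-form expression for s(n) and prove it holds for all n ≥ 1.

Claim: s(n) = 5^n + 6.

Base case: s(1) = 11, and 5^1 + 6 = 5 + 6 = 11.
Assume s(k) = 5^k + 6 for some k ≥ 1.
Then s(k+1) = 5s(k) − 24 = 5·(5^k + 6) − 24 = 5^{k+1} + 30 − 24 = 5^{k+1} + 6.
By induction, s(n) = 5^n + 6 for all n ≥ 1.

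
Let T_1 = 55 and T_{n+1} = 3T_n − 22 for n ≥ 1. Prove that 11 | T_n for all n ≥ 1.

Base case: T_1 = 55 = 11·5, so 11 | T_1.
Assume 11 | T_m, so T_m = 11t for some integer t.
Then T_{m+1} = 3T_m − 22 = 3·(11t) − 22 = 11(3t − 2), so 11 | T_{m+1}.
Hence 11 | T_n for every n ≥ 1, by induction.

11 | T_n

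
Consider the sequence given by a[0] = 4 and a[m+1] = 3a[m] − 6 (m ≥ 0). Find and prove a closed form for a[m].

Claim: a[m] = 3^m + 3.

Base case: a[0] = 4, and 3^0 + 3 = 1 + 3 = 4.
Assume a[k] = 3^k + 3 for some k ≥ 0.
Then a[k+1] = 3a[k] − 6 = 3·(3^k + 3) − 6 = 3^{k+1} + 9 − 6 = 3^{k+1} + 3.
By induction, a[m] = 3^m + 3 for all m ≥ 0.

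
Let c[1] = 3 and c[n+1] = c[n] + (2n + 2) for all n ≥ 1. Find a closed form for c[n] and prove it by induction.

Claim: c[n] = n^2 + n + 1.

Base case: c[1] = 3, and 1^2 + 1 + 1 = 3.
Assume c[j] = j^2 + j + 1.
Then c[j+1] = c[j] + (2j + 2) = (j^2 + j + 1) + (2j + 2) = j^2 + 3j + 3,
and (j+1)^2 + (j+1) + 1 = j^2 + 3j + 3.
This completes the inductive step, so c[n] = n^2 + n + 1 for all n ≥ 1.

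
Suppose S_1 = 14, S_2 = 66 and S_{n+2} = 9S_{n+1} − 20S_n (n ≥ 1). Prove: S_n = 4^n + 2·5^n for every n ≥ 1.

Base cases: S_1 = 14 and 4^1 + 2·5^1 = 14; S_2 = 66 and 4^2 + 2·5^2 = 66.
Assume S_j = 4^j + 2·5^j for all 1 ≤ j ≤ k, where k ≥ 2.
Then S_{k+1} = 9S_k − 20S_{k−1} = 9·(4^k + 2·5^k) − 20·(4^{k−1} + 2·5^{k−1}) = (9·4 − 20)4^{k−1} + 2·(9·5 − 20)5^{k−1} = 16·4^{k−1} + 50·5^{k−1} = 4^{k+1} + 2·5^{k+1}.
Hence S_n = 4^n + 2·5^n for every n ≥ 1, by strong induction.

S_n = 4^n + 2·5^n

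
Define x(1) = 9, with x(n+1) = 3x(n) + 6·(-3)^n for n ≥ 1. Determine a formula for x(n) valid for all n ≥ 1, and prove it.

Claim: x(n) = 2·3^n − (-3)^n.

Base case: x(1) = 9, and 2·3^1 − (-3)^1 = 6 + 3 = 9.
Assume x(j) = 2·3^j − (-3)^j for some j ≥ 1.
Then x(j+1) = 3x(j) + 6·(-3)^j = 3·(2·3^j − (-3)^j) + 6·(-3)^j = 2·3^{j+1} − 3·(-3)^j + 6·(-3)^j = 2·3^{j+1} + 3·(-3)^j = 2·3^{j+1} − (-3)^{j+1}.
So the formula holds for j+1, and by induction x(n) = 2·3^n − (-3)^n for all n ≥ 1.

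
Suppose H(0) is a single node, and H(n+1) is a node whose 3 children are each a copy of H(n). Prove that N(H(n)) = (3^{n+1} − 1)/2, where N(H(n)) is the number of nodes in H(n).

Base case: N(H(0)) = 1, and (3^{0+1} − 1)/2 = 1.
Assume N(H(r)) = (3^{r+1} − 1)/2.
Then N(H(r+1)) = 1 + 3N(H(r)) = 1 + 3·(3^{r+1} − 1)/2 = 1 + (3^{r+2} − 3)/2 = (2 + 3^{r+2} − 3)/2 = (3^{r+2} − 1)/2.
So the formula holds for r+1, and by induction N(H(n)) = (3^{n+1} − 1)/2 for all n ≥ 0.

N(H(n)) = (3^{n+1} − 1)/2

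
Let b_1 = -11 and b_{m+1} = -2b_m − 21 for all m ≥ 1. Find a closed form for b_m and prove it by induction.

Claim: b_m = 2·(-2)^m − 7.

Base case: b_1 = -11, and 2·(-2)^1 − 7 = -4 − 7 = -11.
Assume b_j = 2·(-2)^j − 7 for some j ≥ 1.
Then b_{j+1} = -2b_j − 21 = -2·(2·(-2)^j − 7) − 21 = -4·(-2)^j + 14 − 21 = 2·(-2)^{j+1} − 7.
Hence b_m = 2·(-2)^m − 7 for every m ≥ 1, by induction.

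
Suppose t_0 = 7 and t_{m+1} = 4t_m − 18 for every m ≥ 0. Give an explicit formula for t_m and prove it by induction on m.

Claim: t_m = 4^m + 6.

Base case: t_0 = 7, and 4^0 + 6 = 1 + 6 = 7.
Assume t_r = 4^r + 6 for some r ≥ 0.
Then t_{r+1} = 4t_r − 18 = 4·(4^r + 6) − 18 = 4^{r+1} + 24 − 18 = 4^{r+1} + 6.
Hence t_m = 4^m + 6 for every m ≥ 0, by induction.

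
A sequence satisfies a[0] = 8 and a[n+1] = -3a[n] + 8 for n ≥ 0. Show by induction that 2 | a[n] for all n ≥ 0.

Base case: a[0] = 8 = 2·4, so 2 | a[0].
Assume 2 | a[j], so a[j] = 2t for some integer t.
Then a[j+1] = -3a[j] + 8 = -3·(2t) + 8 = 2(-3t + 4), so 2 | a[j+1].
By induction, 2 | a[n] for all n ≥ 0.

2 | a[n]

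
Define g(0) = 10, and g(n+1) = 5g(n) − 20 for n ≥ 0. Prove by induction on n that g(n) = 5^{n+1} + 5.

Base case: g(0) = 10, and 5^{0+1} + 5 = 5 + 5 = 10.
Assume g(r) = 5^{r+1} + 5 for some r ≥ 0.
Then g(r+1) = 5g(r) − 20 = 5·(5^{r+1} + 5) − 20 = 5^{r+2} + 25 − 20 = 5^{r+2} + 5.
By induction, g(n) = 5^{n+1} + 5 for all n ≥ 0.

g(n) = 5^{n+1} + 5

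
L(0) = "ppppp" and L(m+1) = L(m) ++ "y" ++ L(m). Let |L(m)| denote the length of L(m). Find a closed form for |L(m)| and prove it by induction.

Claim: |L(m)| = 6·2^m − 1.

Base case: |L(0)| = 5, and 6·2^0 − 1 = 5.
Assume |L(j)| = 6·2^j − 1.
Then |L(j+1)| = |L(j)| + 1 + |L(j)| = 2|L(j)| + 1 = 2(6·2^j − 1) + 1 = 6·2^{j+1} − 2 + 1 = 6·2^{j+1} − 1.
This completes the inductive step, so |L(m)| = 6·2^m − 1 for all m ≥ 0.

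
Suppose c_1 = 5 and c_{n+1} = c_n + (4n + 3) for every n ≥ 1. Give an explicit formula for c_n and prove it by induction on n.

Claim: c_n = 2n^2 + n + 2.

Base case: c_1 = 5, and 2·1^2 + 1 + 2 = 5.
Assume c_m = 2m^2 + m + 2.
Then c_{m+1} = c_m + (4m + 3) = (2m^2 + m + 2) + (4m + 3) = 2m^2 + 5m + 5,
and 2·(m+1)^2 + (m+1) + 2 = 2m^2 + 5m + 5.
This completes the inductive step, so c_n = 2n^2 + n + 2 for all n ≥ 1.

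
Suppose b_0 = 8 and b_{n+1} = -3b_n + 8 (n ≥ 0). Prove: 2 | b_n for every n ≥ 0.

Base case: b_0 = 8 = 2·4, so 2 | b_0.
Assume 2 | b_j, so b_j = 2t for some integer t.
Then b_{j+1} = -3b_j + 8 = -3·(2t) + 8 = 2(-3t + 4), so 2 | b_{j+1}.
By induction, 2 | b_n for all n ≥ 0.

2 | b_n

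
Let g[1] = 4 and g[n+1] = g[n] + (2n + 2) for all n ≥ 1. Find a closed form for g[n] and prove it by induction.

Claim: g[n] = n^2 + n + 2.

Base case: g[1] = 4, and 1^2 + 1 + 2 = 4.
Assume g[m] = m^2 + m + 2.
Then g[m+1] = g[m] + (2m + 2) = (m^2 + m + 2) + (2m + 2) = m^2 + 3m + 4,
and (m+1)^2 + (m+1) + 2 = m^2 + 3m + 4.
Hence g[n] = n^2 + n + 2 for every n ≥ 1, by induction.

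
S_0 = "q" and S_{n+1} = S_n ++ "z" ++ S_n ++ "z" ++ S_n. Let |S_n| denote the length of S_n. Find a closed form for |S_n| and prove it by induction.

Claim: |S_n| = 2·3^n − 1.

Base case: |S_0| = 1, and 2·3^0 − 1 = 1.
Assume |S_m| = 2·3^m − 1.
Then |S_{m+1}| = 3|S_m| + 2 = 3(2·3^m − 1) + 2 = 2·3^{m+1} − 3 + 2 = 2·3^{m+1} − 1.
This completes the inductive step, so |S_n| = 2·3^n − 1 for all n ≥ 0.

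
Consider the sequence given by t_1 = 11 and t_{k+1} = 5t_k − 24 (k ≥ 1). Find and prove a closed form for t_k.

Claim: t_k = 5^k + 6.

Base case: t_1 = 11, and 5^1 + 6 = 5 + 6 = 11.
Assume t_j = 5^j + 6 for some j ≥ 1.
Then t_{j+1} = 5t_j − 24 = 5·(5^j + 6) − 24 = 5^{j+1} + 30 − 24 = 5^{j+1} + 6.
This completes the inductive step, so t_k = 5^k + 6 for all k ≥ 1.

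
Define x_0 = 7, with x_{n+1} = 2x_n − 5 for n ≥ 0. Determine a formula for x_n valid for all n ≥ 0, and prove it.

Claim: x_n = 2^{n+1} + 5.

Base case: x_0 = 7, and 2^{0+1} + 5 = 2 + 5 = 7.
Assume x_k = 2^{k+1} + 5 for some k ≥ 0.
Then x_{k+1} = 2x_k − 5 = 2·(2^{k+1} + 5) − 5 = 2^{k+2} + 10 − 5 = 2^{k+2} + 5.
Hence x_n = 2^{n+1} + 5 for every n ≥ 0, by induction.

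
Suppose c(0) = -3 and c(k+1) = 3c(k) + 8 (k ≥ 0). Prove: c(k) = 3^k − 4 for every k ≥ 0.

Base case: c(0) = -3, and 3^0 − 4 = 1 − 4 = -3.
Assume c(m) = 3^m − 4 for some m ≥ 0.
Then c(m+1) = 3c(m) + 8 = 3·(3^m − 4) + 8 = 3^{m+1} − 12 + 8 = 3^{m+1} − 4.
Hence c(k) = 3^k − 4 for every k ≥ 0, by induction.

c(k) = 3^k − 4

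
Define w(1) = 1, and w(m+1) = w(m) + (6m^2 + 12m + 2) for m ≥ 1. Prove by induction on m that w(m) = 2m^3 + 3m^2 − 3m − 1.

Base case: w(1) = 1, and 2·1^3 + 3·1^2 − 3·1 − 1 = 1.
Assume w(k) = 2k^3 + 3k^2 − 3k − 1.
Then w(k+1) = w(k) + (6k^2 + 12k + 2) = (2k^3 + 3k^2 − 3k − 1) + (6k^2 + 12k + 2) = 2k^3 + 9k^2 + 9k + 1,
and 2·(k+1)^3 + 3·(k+1)^2 − 3·(k+1) − 1 = 2k^3 + 9k^2 + 9k + 1.
This completes the inductive step, so w(m) = 2m^3 + 3m^2 − 3m − 1 for all m ≥ 1.

w(m) = 2m^3 + 3m^2 − 3m − 1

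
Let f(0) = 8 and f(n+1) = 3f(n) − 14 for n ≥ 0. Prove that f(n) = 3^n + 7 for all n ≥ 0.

Base case: f(0) = 8, and 3^0 + 7 = 1 + 7 = 8.
Assume f(r) = 3^r + 7 for some r ≥ 0.
Then f(r+1) = 3f(r) − 14 = 3·(3^r + 7) − 14 = 3^{r+1} + 21 − 14 = 3^{r+1} + 7.
This completes the inductive step, so f(n) = 3^n + 7 for all n ≥ 0.

f(n) = 3^n + 7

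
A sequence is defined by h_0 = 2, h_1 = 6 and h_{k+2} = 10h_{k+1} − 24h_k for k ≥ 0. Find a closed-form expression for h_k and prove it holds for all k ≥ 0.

Claim: h_k = 3·4^k − 6^k.

Base cases: h_0 = 2 and 3·4^0 − 6^0 = 2; h_1 = 6 and 3·4^1 − 6^1 = 6.
Assume h_j = 3·4^j − 6^j for all 0 ≤ j ≤ r, where r ≥ 1.
Then h_{r+1} = 10h_r − 24h_{r−1} = 10·(3·4^r − 6^r) − 24·(3·4^{r−1} − 6^{r−1}) = 3·(10·4 − 24)4^{r−1} − (10·6 − 24)6^{r−1} = 48·4^{r−1} − 36·6^{r−1} = 3·4^{r+1} − 6^{r+1}.
Hence h_k = 3·4^k − 6^k for every k ≥ 0, by strong induction.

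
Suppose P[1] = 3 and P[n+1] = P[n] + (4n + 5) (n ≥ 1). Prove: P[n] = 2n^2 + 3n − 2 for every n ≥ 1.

Base case: P[1] = 3, and 2·1^2 + 3·1 − 2 = 3.
Assume P[m] = 2m^2 + 3m − 2.
Then P[m+1] = P[m] + (4m + 5) = (2m^2 + 3m − 2) + (4m + 5) = 2m^2 + 7m + 3,
and 2·(m+1)^2 + 3·(m+1) − 2 = 2m^2 + 7m + 3.
This completes the inductive step, so P[n] = 2n^2 + 3n − 2 for all n ≥ 1.

P[n] = 2n^2 + 3n − 2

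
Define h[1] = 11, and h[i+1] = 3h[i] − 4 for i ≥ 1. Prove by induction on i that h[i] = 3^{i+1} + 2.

Base case: h[1] = 11, and 3^{1+1} + 2 = 9 + 2 = 11.
Assume h[r] = 3^{r+1} + 2 for some r ≥ 1.
Then h[r+1] = 3h[r] − 4 = 3·(3^{r+1} + 2) − 4 = 3^{r+2} + 6 − 4 = 3^{r+2} + 2.
By induction, h[i] = 3^{i+1} + 2 for all i ≥ 1.

h[i] = 3^{i+1} + 2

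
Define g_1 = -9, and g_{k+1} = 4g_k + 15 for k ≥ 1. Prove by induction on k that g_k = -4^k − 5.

Base case: g_1 = -9, and -4^1 − 5 = -4 − 5 = -9.
Assume g_r = -4^r − 5 for some r ≥ 1.
Then g_{r+1} = 4g_r + 15 = 4·(-4^r − 5) + 15 = -4^{r+1} − 20 + 15 = -4^{r+1} − 5.
By induction, g_k = -4^k − 5 for all k ≥ 1.

g_k = -4^k − 5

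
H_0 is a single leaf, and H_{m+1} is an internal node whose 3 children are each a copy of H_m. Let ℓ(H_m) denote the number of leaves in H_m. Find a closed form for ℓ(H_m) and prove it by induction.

Claim: ℓ(H_m) = 3^m.

Base case: ℓ(H_0) = 1, and 3^0 = 1.
Assume ℓ(H_k) = 3^k.
Then ℓ(H_{k+1}) = 3·ℓ(H_k) = 3·3^k = 3^{k+1}.
So the formula holds for k+1, and by induction ℓ(H_m) = 3^m for all m ≥ 0.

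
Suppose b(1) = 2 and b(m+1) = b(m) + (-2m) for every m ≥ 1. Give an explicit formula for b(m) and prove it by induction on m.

Claim: b(m) = -m^2 + m + 2.

Base case: b(1) = 2, and -1^2 + 1 + 2 = 2.
Assume b(r) = -r^2 + r + 2.
Then b(r+1) = b(r) + (-2r) = (-r^2 + r + 2) + (-2r) = -r^2 − r + 2,
and -(r+1)^2 + (r+1) + 2 = -r^2 − r + 2.
Hence b(m) = -m^2 + m + 2 for every m ≥ 1, by induction.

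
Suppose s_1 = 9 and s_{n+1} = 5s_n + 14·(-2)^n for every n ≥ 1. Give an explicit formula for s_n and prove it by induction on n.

Claim: s_n = 5^n − 2·(-2)^n.

Base case: s_1 = 9, and 5^1 − 2·(-2)^1 = 5 + 4 = 9.
Assume s_j = 5^j − 2·(-2)^j for some j ≥ 1.
Then s_{j+1} = 5s_j + 14·(-2)^j = 5·(5^j − 2·(-2)^j) + 14·(-2)^j = 5^{j+1} − 10·(-2)^j + 14·(-2)^j = 5^{j+1} + 4·(-2)^j = 5^{j+1} − 2·(-2)^{j+1}.
Hence s_n = 5^n − 2·(-2)^n for every n ≥ 1, by induction.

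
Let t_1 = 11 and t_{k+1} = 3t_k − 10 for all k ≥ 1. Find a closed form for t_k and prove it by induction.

Claim: t_k = 2·3^k + 5.

Base case: t_1 = 11, and 2·3^1 + 5 = 6 + 5 = 11.
Assume t_r = 2·3^r + 5 for some r ≥ 1.
Then t_{r+1} = 3t_r − 10 = 3·(2·3^r + 5) − 10 = 6·3^r + 15 − 10 = 2·3^{r+1} + 5.
Hence t_k = 2·3^k + 5 for every k ≥ 1, by induction.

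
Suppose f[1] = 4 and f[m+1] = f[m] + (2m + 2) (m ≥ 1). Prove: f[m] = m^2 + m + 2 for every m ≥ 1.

Base case: f[1] = 4, and 1^2 + 1 + 2 = 4.
Assume f[j] = j^2 + j + 2.
Then f[j+1] = f[j] + (2j + 2) = (j^2 + j + 2) + (2j + 2) = j^2 + 3j + 4,
and (j+1)^2 + (j+1) + 2 = j^2 + 3j + 4.
Hence f[m] = m^2 + m + 2 for every m ≥ 1, by induction.

f[m] = m^2 + m + 2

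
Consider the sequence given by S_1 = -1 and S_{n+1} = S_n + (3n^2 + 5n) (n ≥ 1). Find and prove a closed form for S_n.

Claim: S_n = n^3 + n^2 − 2n − 1.

Base case: S_1 = -1, and 1^3 + 1^2 − 2·1 − 1 = -1.
Assume S_j = j^3 + j^2 − 2j − 1.
Then S_{j+1} = S_j + (3j^2 + 5j) = (j^3 + j^2 − 2j − 1) + (3j^2 + 5j) = j^3 + 4j^2 + 3j − 1,
and (j+1)^3 + (j+1)^2 − 2·(j+1) − 1 = j^3 + 4j^2 + 3j − 1.
By induction, S_n = n^3 + n^2 − 2n − 1 for all n ≥ 1.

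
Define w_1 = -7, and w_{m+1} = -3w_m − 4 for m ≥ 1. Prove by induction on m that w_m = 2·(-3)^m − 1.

Base case: w_1 = -7, and 2·(-3)^1 − 1 = -6 − 1 = -7.
Assume w_r = 2·(-3)^r − 1 for some r ≥ 1.
Then w_{r+1} = -3w_r − 4 = -3·(2·(-3)^r − 1) − 4 = -6·(-3)^r + 3 − 4 = 2·(-3)^{r+1} − 1.
So the formula holds for r+1, and by induction w_m = 2·(-3)^m − 1 for all m ≥ 1.

w_m = 2·(-3)^m − 1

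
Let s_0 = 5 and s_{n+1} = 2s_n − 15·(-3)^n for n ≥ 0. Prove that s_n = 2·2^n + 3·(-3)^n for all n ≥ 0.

Base case: s_0 = 5, and 2·2^0 + 3·(-3)^0 = 2 + 3 = 5.
Assume s_r = 2·2^r + 3·(-3)^r for some r ≥ 0.
Then s_{r+1} = 2s_r − 15·(-3)^r = 2·(2·2^r + 3·(-3)^r) − 15·(-3)^r = 2·2^{r+1} + 6·(-3)^r − 15·(-3)^r = 2·2^{r+1} − 9·(-3)^r = 2·2^{r+1} + 3·(-3)^{r+1}.
This completes the inductive step, so s_n = 2·2^n + 3·(-3)^n for all n ≥ 0.

s_n = 2·2^n + 3·(-3)^n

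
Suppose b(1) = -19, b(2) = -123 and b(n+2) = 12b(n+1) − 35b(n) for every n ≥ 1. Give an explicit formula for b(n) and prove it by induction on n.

Claim: b(n) = -5^n − 2·7^n.

Base cases: b(1) = -19 and -5^1 − 2·7^1 = -19; b(2) = -123 and -5^2 − 2·7^2 = -123.
Assume b(j) = -5^j − 2·7^j for all 1 ≤ j ≤ m, where m ≥ 2.
Then b(m+1) = 12b(m) − 35b(m−1) = 12·(-5^m − 2·7^m) − 35·(-5^{m−1} − 2·7^{m−1}) = -(12·5 − 35)5^{m−1} − 2·(12·7 − 35)7^{m−1} = -25·5^{m−1} − 98·7^{m−1} = -5^{m+1} − 2·7^{m+1}.
Hence b(n) = -5^n − 2·7^n for every n ≥ 1, by strong induction.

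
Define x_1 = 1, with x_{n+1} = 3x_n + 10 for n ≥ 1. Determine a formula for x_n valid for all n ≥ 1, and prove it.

Claim: x_n = 2·3^n − 5.

Base case: x_1 = 1, and 2·3^1 − 5 = 6 − 5 = 1.
Assume x_j = 2·3^j − 5 for some j ≥ 1.
Then x_{j+1} = 3x_j + 10 = 3·(2·3^j − 5) + 10 = 6·3^j − 15 + 10 = 2·3^{j+1} − 5.
By induction, x_n = 2·3^n − 5 for all n ≥ 1.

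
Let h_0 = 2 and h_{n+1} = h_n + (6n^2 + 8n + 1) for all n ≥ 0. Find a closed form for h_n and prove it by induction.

Claim: h_n = 2n^3 + n^2 − 2n + 2.

Base case: h_0 = 2, and 2·0^3 + 0^2 − 2·0 + 2 = 2.
Assume h_k = 2k^3 + k^2 − 2k + 2.
Then h_{k+1} = h_k + (6k^2 + 8k + 1) = (2k^3 + k^2 − 2k + 2) + (6k^2 + 8k + 1) = 2k^3 + 7k^2 + 6k + 3,
and 2·(k+1)^3 + (k+1)^2 − 2·(k+1) + 2 = 2k^3 + 7k^2 + 6k + 3.
By induction, h_n = 2n^3 + n^2 − 2n + 2 for all n ≥ 0.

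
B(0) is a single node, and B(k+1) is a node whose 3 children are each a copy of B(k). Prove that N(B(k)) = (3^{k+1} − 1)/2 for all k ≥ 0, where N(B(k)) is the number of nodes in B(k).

Base case: N(B(0)) = 1, and (3^{0+1} − 1)/2 = 1.
Assume N(B(j)) = (3^{j+1} − 1)/2.
Then N(B(j+1)) = 1 + 3N(B(j)) = 1 + 3·(3^{j+1} − 1)/2 = 1 + (3^{j+2} − 3)/2 = (2 + 3^{j+2} − 3)/2 = (3^{j+2} − 1)/2.
So the formula holds for j+1, and by induction N(B(k)) = (3^{k+1} − 1)/2 for all k ≥ 0.

N(B(k)) = (3^{k+1} − 1)/2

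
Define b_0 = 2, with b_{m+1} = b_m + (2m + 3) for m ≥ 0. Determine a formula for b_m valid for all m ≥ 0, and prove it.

Claim: b_m = m^2 + 2m + 2.

Base case: b_0 = 2, and 0^2 + 2·0 + 2 = 2.
Assume b_k = k^2 + 2k + 2.
Then b_{k+1} = b_k + (2k + 3) = (k^2 + 2k + 2) + (2k + 3) = k^2 + 4k + 5,
and (k+1)^2 + 2·(k+1) + 2 = k^2 + 4k + 5.
Hence b_m = m^2 + 2m + 2 for every m ≥ 0, by induction.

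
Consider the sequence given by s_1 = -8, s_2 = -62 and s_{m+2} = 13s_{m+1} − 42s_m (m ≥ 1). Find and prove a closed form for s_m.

Claim: s_m = 6^m − 2·7^m.

Base cases: s_1 = -8 and 6^1 − 2·7^1 = -8; s_2 = -62 and 6^2 − 2·7^2 = -62.
Assume s_i = 6^i − 2·7^i for all 1 ≤ i ≤ j, where j ≥ 2.
Then s_{j+1} = 13s_j − 42s_{j−1} = 13·(6^j − 2·7^j) − 42·(6^{j−1} − 2·7^{j−1}) = (13·6 − 42)6^{j−1} − 2·(13·7 − 42)7^{j−1} = 36·6^{j−1} − 98·7^{j−1} = 6^{j+1} − 2·7^{j+1}.
So the formula holds for j+1, and by strong induction s_m = 6^m − 2·7^m for all m ≥ 1.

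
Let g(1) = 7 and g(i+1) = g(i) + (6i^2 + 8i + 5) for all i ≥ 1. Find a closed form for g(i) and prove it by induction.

Claim: g(i) = 2i^3 + i^2 + 2i + 2.

Base case: g(1) = 7, and 2·1^3 + 1^2 + 2·1 + 2 = 7.
Assume g(r) = 2r^3 + r^2 + 2r + 2.
Then g(r+1) = g(r) + (6r^2 + 8r + 5) = (2r^3 + r^2 + 2r + 2) + (6r^2 + 8r + 5) = 2r^3 + 7r^2 + 10r + 7,
and 2·(r+1)^3 + (r+1)^2 + 2·(r+1) + 2 = 2r^3 + 7r^2 + 10r + 7.
This completes the inductive step, so g(i) = 2i^3 + i^2 + 2i + 2 for all i ≥ 1.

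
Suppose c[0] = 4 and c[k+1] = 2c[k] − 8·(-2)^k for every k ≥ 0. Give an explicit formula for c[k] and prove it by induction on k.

Claim: c[k] = 2·2^k + 2·(-2)^k.

Base case: c[0] = 4, and 2·2^0 + 2·(-2)^0 = 2 + 2 = 4.
Assume c[r] = 2·2^r + 2·(-2)^r for some r ≥ 0.
Then c[r+1] = 2c[r] − 8·(-2)^r = 2·(2·2^r + 2·(-2)^r) − 8·(-2)^r = 2·2^{r+1} + 4·(-2)^r − 8·(-2)^r = 2·2^{r+1} − 4·(-2)^r = 2·2^{r+1} + 2·(-2)^{r+1}.
This completes the inductive step, so c[k] = 2·2^k + 2·(-2)^k for all k ≥ 0.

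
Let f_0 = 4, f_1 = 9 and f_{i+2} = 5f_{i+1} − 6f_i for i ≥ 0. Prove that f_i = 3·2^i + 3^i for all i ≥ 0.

Base cases: f_0 = 4 and 3·2^0 + 3^0 = 4; f_1 = 9 and 3·2^1 + 3^1 = 9.
Assume f_j = 3·2^j + 3^j for all 0 ≤ j ≤ k, where k ≥ 1.
Then f_{k+1} = 5f_k − 6f_{k−1} = 5·(3·2^k + 3^k) − 6·(3·2^{k−1} + 3^{k−1}) = 3·(5·2 − 6)2^{k−1} + (5·3 − 6)3^{k−1} = 12·2^{k−1} + 9·3^{k−1} = 3·2^{k+1} + 3^{k+1}.
By strong induction, f_i = 3·2^i + 3^i for all i ≥ 0.

f_i = 3·2^i + 3^i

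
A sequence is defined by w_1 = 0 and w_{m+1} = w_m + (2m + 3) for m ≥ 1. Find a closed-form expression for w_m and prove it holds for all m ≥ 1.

Claim: w_m = m^2 + 2m − 3.

Base case: w_1 = 0, and 1^2 + 2·1 − 3 = 0.
Assume w_r = r^2 + 2r − 3.
Then w_{r+1} = w_r + (2r + 3) = (r^2 + 2r − 3) + (2r + 3) = r^2 + 4r,
and (r+1)^2 + 2·(r+1) − 3 = r^2 + 4r.
By induction, w_m = m^2 + 2m − 3 for all m ≥ 1.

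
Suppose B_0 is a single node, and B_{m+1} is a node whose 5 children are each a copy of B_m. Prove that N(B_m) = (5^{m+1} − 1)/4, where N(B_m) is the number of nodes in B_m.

Base case: N(B_0) = 1, and (5^{0+1} − 1)/4 = 1.
Assume N(B_k) = (5^{k+1} − 1)/4.
Then N(B_{k+1}) = 1 + 5N(B_k) = 1 + 5·(5^{k+1} − 1)/4 = 1 + (5^{k+2} − 5)/4 = (4 + 5^{k+2} − 5)/4 = (5^{k+2} − 1)/4.
By induction, N(B_m) = (5^{m+1} − 1)/4 for all m ≥ 0.

N(B_m) = (5^{m+1} − 1)/4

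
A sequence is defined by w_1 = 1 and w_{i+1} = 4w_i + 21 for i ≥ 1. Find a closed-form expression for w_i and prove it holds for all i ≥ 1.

Claim: w_i = 2·4^i − 7.

Base case: w_1 = 1, and 2·4^1 − 7 = 8 − 7 = 1.
Assume w_j = 2·4^j − 7 for some j ≥ 1.
Then w_{j+1} = 4w_j + 21 = 4·(2·4^j − 7) + 21 = 8·4^j − 28 + 21 = 2·4^{j+1} − 7.
So the formula holds for j+1, and by induction w_i = 2·4^i − 7 for all i ≥ 1.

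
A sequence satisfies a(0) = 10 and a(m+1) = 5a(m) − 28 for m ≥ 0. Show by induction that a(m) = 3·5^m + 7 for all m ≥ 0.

Base case: a(0) = 10, and 3·5^0 + 7 = 3 + 7 = 10.
Assume a(r) = 3·5^r + 7 for some r ≥ 0.
Then a(r+1) = 5a(r) − 28 = 5·(3·5^r + 7) − 28 = 15·5^r + 35 − 28 = 3·5^{r+1} + 7.
So the formula holds for r+1, and by induction a(m) = 3·5^m + 7 for all m ≥ 0.

a(m) = 3·5^m + 7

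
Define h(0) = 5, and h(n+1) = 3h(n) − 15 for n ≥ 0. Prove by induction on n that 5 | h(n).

Base case: h(0) = 5 = 5·1, so 5 | h(0).
Assume 5 | h(m), so h(m) = 5t for some integer t.
Then h(m+1) = 3h(m) − 15 = 3·(5t) − 15 = 5(3t − 3), so 5 | h(m+1).
So the property holds for m+1, and by induction 5 | h(n) for all n ≥ 0.

5 | h(n)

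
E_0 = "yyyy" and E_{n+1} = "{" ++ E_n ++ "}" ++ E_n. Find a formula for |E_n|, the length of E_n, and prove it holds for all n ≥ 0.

Claim: |E_n| = 6·2^n − 2.

Base case: |E_0| = 4, and 6·2^0 − 2 = 4.
Assume |E_j| = 6·2^j − 2.
Then |E_{j+1}| = 1 + |E_j| + 1 + |E_j| = 2|E_j| + 2 = 2(6·2^j − 2) + 2 = 6·2^{j+1} − 4 + 2 = 6·2^{j+1} − 2.
So the formula holds for j+1, and by induction |E_n| = 6·2^n − 2 for all n ≥ 0.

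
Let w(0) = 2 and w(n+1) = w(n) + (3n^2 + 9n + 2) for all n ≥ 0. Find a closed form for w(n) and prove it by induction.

Claim: w(n) = n^3 + 3n^2 − 2n + 2.

Base case: w(0) = 2, and 0^3 + 3·0^2 − 2·0 + 2 = 2.
Assume w(m) = m^3 + 3m^2 − 2m + 2.
Then w(m+1) = w(m) + (3m^2 + 9m + 2) = (m^3 + 3m^2 − 2m + 2) + (3m^2 + 9m + 2) = m^3 + 6m^2 + 7m + 4,
and (m+1)^3 + 3·(m+1)^2 − 2·(m+1) + 2 = m^3 + 6m^2 + 7m + 4.
This completes the inductive step, so w(n) = n^3 + 3n^2 − 2n + 2 for all n ≥ 0.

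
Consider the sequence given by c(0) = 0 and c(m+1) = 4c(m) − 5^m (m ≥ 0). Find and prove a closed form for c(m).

Claim: c(m) = 4^m − 5^m.

Base case: c(0) = 0, and 4^0 − 5^0 = 1 − 1 = 0.
Assume c(k) = 4^k − 5^k for some k ≥ 0.
Then c(k+1) = 4c(k) − 5^k = 4·(4^k − 5^k) − 5^k = 4^{k+1} − 4·5^k − 5^k = 4^{k+1} − 5·5^k = 4^{k+1} − 5^{k+1}.
This completes the inductive step, so c(m) = 4^m − 5^m for all m ≥ 0.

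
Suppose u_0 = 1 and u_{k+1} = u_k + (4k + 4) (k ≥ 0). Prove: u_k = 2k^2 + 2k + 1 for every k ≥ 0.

Base case: u_0 = 1, and 2·0^2 + 2·0 + 1 = 1.
Assume u_r = 2r^2 + 2r + 1.
Then u_{r+1} = u_r + (4r + 4) = (2r^2 + 2r + 1) + (4r + 4) = 2r^2 + 6r + 5,
and 2·(r+1)^2 + 2·(r+1) + 1 = 2r^2 + 6r + 5.
By induction, u_k = 2k^2 + 2k + 1 for all k ≥ 0.

u_k = 2k^2 + 2k + 1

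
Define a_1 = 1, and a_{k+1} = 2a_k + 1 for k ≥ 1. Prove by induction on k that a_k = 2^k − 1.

Base case: a_1 = 1, and 2^1 − 1 = 2 − 1 = 1.
Assume a_r = 2^r − 1 for some r ≥ 1.
Then a_{r+1} = 2a_r + 1 = 2·(2^r − 1) + 1 = 2^{r+1} − 2 + 1 = 2^{r+1} − 1.
This completes the inductive step, so a_k = 2^k − 1 for all k ≥ 1.

a_k = 2^k − 1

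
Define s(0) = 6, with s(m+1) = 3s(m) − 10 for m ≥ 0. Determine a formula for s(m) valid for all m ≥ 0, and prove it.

Claim: s(m) = 3^m + 5.

Base case: s(0) = 6, and 3^0 + 5 = 1 + 5 = 6.
Assume s(k) = 3^k + 5 for some k ≥ 0.
Then s(k+1) = 3s(k) − 10 = 3·(3^k + 5) − 10 = 3^{k+1} + 15 − 10 = 3^{k+1} + 5.
This completes the inductive step, so s(m) = 3^m + 5 for all m ≥ 0.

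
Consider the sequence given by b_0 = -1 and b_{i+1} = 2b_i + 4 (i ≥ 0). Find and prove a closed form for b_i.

Claim: b_i = 3·2^i − 4.

Base case: b_0 = -1, and 3·2^0 − 4 = 3 − 4 = -1.
Assume b_m = 3·2^m − 4 for some m ≥ 0.
Then b_{m+1} = 2b_m + 4 = 2·(3·2^m − 4) + 4 = 6·2^m − 8 + 4 = 3·2^{m+1} − 4.
By induction, b_i = 3·2^i − 4 for all i ≥ 0.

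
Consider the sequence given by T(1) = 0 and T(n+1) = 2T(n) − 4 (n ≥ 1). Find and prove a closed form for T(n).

Claim: T(n) = -2^{n+1} + 4.

Base case: T(1) = 0, and -2^{1+1} + 4 = -4 + 4 = 0.
Assume T(k) = -2^{k+1} + 4 for some k ≥ 1.
Then T(k+1) = 2T(k) − 4 = 2·(-2^{k+1} + 4) − 4 = -2^{k+2} + 8 − 4 = -2^{k+2} + 4.
This completes the inductive step, so T(n) = -2^{n+1} + 4 for all n ≥ 1.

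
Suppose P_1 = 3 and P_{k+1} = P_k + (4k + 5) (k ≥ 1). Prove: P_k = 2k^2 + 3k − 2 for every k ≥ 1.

Base case: P_1 = 3, and 2·1^2 + 3·1 − 2 = 3.
Assume P_r = 2r^2 + 3r − 2.
Then P_{r+1} = P_r + (4r + 5) = (2r^2 + 3r − 2) + (4r + 5) = 2r^2 + 7r + 3,
and 2·(r+1)^2 + 3·(r+1) − 2 = 2r^2 + 7r + 3.
This completes the inductive step, so P_k = 2k^2 + 3k − 2 for all k ≥ 1.

P_k = 2k^2 + 3k − 2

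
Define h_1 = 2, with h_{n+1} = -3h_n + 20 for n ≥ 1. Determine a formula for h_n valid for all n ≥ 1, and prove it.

Claim: h_n = (-3)^n + 5.

Base case: h_1 = 2, and (-3)^1 + 5 = -3 + 5 = 2.
Assume h_k = (-3)^k + 5 for some k ≥ 1.
Then h_{k+1} = -3h_k + 20 = -3·((-3)^k + 5) + 20 = -3·(-3)^k − 15 + 20 = (-3)^{k+1} + 5.
This completes the inductive step, so h_n = (-3)^n + 5 for all n ≥ 1.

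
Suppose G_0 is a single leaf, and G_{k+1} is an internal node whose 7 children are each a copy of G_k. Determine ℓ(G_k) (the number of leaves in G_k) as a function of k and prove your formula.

Claim: ℓ(G_k) = 7^k.

Base case: ℓ(G_0) = 1, and 7^0 = 1.
Assume ℓ(G_m) = 7^m.
Then ℓ(G_{m+1}) = 7·ℓ(G_m) = 7·7^m = 7^{m+1}.
By induction, ℓ(G_k) = 7^k for all k ≥ 0.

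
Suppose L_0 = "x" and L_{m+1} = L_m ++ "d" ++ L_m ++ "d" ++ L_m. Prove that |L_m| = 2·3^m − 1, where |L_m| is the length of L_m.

Base case: |L_0| = 1, and 2·3^0 − 1 = 1.
Assume |L_r| = 2·3^r − 1.
Then |L_{r+1}| = 3|L_r| + 2 = 3(2·3^r − 1) + 2 = 2·3^{r+1} − 3 + 2 = 2·3^{r+1} − 1.
Hence |L_m| = 2·3^m − 1 for every m ≥ 0, by induction.

|L_m| = 2·3^m − 1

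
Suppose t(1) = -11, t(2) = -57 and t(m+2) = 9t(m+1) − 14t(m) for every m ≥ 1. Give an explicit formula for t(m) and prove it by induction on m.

Claim: t(m) = -7^m − 2·2^m.

Base cases: t(1) = -11 and -7^1 − 2·2^1 = -11; t(2) = -57 and -7^2 − 2·2^2 = -57.
Assume t(j) = -7^j − 2·2^j for all 1 ≤ j ≤ k, where k ≥ 2.
Then t(k+1) = 9t(k) − 14t(k−1) = 9·(-7^k − 2·2^k) − 14·(-7^{k−1} − 2·2^{k−1}) = -(9·7 − 14)7^{k−1} − 2·(9·2 − 14)2^{k−1} = -49·7^{k−1} − 8·2^{k−1} = -7^{k+1} − 2·2^{k+1}.
So the formula holds for k+1, and by strong induction t(m) = -7^m − 2·2^m for all m ≥ 1.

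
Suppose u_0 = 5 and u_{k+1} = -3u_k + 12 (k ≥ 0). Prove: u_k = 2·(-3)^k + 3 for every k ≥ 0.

Base case: u_0 = 5, and 2·(-3)^0 + 3 = 2 + 3 = 5.
Assume u_r = 2·(-3)^r + 3 for some r ≥ 0.
Then u_{r+1} = -3u_r + 12 = -3·(2·(-3)^r + 3) + 12 = -6·(-3)^r − 9 + 12 = 2·(-3)^{r+1} + 3.
Hence u_k = 2·(-3)^k + 3 for every k ≥ 0, by induction.

u_k = 2·(-3)^k + 3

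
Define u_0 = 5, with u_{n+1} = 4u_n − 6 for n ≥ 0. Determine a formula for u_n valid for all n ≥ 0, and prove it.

Claim: u_n = 3·4^n + 2.

Base case: u_0 = 5, and 3·4^0 + 2 = 3 + 2 = 5.
Assume u_j = 3·4^j + 2 for some j ≥ 0.
Then u_{j+1} = 4u_j − 6 = 4·(3·4^j + 2) − 6 = 12·4^j + 8 − 6 = 3·4^{j+1} + 2.
So the formula holds for j+1, and by induction u_n = 3·4^n + 2 for all n ≥ 0.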